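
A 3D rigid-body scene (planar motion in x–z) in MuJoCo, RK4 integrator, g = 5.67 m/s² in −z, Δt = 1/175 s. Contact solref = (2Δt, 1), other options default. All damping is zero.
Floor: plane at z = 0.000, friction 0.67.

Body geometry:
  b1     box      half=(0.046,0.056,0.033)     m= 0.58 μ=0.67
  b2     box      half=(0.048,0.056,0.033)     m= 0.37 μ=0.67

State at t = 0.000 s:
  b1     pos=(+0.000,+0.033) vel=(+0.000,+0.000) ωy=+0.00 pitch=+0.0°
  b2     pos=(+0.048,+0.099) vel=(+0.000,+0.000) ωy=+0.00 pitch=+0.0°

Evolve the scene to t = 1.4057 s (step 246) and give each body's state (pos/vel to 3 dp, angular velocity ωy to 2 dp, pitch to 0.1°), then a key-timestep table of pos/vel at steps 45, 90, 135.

State at t = 1.4057 s:
  b1     pos=(+0.000,+0.033) vel=(+0.000,+0.000) ωy=+0.00 pitch=+0.0°
  b2     pos=(+0.091,+0.048) vel=(+0.000,+0.000) ωy=+0.00 pitch=+90.0°

Key-timestep trajectory:
   step    t(s)  b1.x    b1.z    b1.vx   b1.vz   b2.x    b2.z    b2.vx   b2.vz 
     45  0.2571   +0.000  +0.033  +0.000  +0.000   +0.057  +0.097  +0.092  -0.032
     90  0.5143   +0.000  +0.033  +0.000  +0.000   +0.100  +0.053  +0.141  +0.083
    135  0.7714   +0.000  +0.033  +0.000  +0.000   +0.097  +0.052  -0.174  -0.088


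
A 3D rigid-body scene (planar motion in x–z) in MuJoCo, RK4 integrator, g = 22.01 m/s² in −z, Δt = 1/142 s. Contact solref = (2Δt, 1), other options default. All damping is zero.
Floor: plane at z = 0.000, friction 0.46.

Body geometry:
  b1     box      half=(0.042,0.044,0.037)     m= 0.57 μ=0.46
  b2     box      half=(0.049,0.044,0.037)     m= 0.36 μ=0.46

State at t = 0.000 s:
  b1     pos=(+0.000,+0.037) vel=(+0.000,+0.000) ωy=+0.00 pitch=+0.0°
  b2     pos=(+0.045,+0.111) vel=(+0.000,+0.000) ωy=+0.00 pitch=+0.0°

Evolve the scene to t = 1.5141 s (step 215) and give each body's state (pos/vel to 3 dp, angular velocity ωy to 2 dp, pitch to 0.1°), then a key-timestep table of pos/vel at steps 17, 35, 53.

State at t = 1.5141 s:
  b1     pos=(+0.000,+0.037) vel=(+0.000,+0.000) ωy=+0.00 pitch=+0.0°
  b2     pos=(+0.093,+0.049) vel=(+0.000,+0.000) ωy=+0.00 pitch=+90.0°

Key-timestep trajectory:
   step    t(s)  b1.x    b1.z    b1.vx   b1.vz   b2.x    b2.z    b2.vx   b2.vz 
     17  0.1197   +0.000  +0.037  -0.001  +0.000   +0.054  +0.108  +0.201  -0.078
     35  0.2465   +0.000  +0.037  +0.000  +0.000   +0.102  +0.045  +0.235  +0.293
     53  0.3732   +0.000  +0.037  +0.000  +0.000   +0.091  +0.048  -0.025  +0.071


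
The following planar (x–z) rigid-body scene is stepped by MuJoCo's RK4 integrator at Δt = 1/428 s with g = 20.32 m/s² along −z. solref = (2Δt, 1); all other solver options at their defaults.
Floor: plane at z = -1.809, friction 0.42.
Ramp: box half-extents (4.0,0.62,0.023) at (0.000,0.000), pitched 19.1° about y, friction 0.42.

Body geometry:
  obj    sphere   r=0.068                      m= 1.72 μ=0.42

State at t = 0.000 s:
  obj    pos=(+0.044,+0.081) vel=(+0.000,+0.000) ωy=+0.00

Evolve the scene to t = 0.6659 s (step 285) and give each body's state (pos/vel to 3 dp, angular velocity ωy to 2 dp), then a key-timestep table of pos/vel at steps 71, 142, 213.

State at t = 0.6659 s:
  obj    pos=(+1.039,-0.264) vel=(+2.989,-1.035) ωy=+46.50

Key-timestep trajectory:
   step    t(s)  obj.x    obj.z    obj.vx   obj.vz 
     71  0.1659   +0.106  +0.060  +0.745  -0.258
    142  0.3318   +0.291  -0.004  +1.489  -0.516
    213  0.4977   +0.600  -0.111  +2.234  -0.773


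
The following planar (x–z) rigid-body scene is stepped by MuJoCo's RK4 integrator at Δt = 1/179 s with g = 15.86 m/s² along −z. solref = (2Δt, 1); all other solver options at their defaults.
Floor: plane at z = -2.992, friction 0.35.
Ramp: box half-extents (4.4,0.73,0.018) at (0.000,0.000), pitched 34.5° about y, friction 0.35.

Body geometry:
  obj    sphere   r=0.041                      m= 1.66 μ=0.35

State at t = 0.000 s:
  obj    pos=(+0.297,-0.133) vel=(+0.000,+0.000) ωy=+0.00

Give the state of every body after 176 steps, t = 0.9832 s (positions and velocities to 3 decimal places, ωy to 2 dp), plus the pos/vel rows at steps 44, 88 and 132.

State at t = 0.9832 s:
  obj    pos=(+2.853,-1.890) vel=(+5.199,-3.573) ωy=+153.85

Key-timestep trajectory:
   step    t(s)  obj.x    obj.z    obj.vx   obj.vz 
     44  0.2458   +0.457  -0.243  +1.300  -0.894
     88  0.4916   +0.936  -0.572  +2.600  -1.787
    132  0.7374   +1.735  -1.121  +3.900  -2.680


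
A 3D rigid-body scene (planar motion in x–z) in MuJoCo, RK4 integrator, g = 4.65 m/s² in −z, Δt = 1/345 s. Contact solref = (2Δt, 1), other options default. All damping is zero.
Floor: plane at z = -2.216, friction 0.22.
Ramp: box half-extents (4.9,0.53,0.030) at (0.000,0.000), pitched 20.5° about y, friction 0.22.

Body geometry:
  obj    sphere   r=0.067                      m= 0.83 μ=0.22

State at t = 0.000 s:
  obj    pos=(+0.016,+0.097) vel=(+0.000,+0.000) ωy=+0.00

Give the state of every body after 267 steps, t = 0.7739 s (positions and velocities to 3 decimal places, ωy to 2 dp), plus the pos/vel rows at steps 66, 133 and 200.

State at t = 0.7739 s:
  obj    pos=(+0.342,-0.024) vel=(+0.843,-0.315) ωy=+13.43

Key-timestep trajectory:
   step    t(s)  obj.x    obj.z    obj.vx   obj.vz 
     66  0.1913   +0.036  +0.090  +0.208  -0.078
    133  0.3855   +0.097  +0.067  +0.420  -0.157
    200  0.5797   +0.199  +0.029  +0.632  -0.236


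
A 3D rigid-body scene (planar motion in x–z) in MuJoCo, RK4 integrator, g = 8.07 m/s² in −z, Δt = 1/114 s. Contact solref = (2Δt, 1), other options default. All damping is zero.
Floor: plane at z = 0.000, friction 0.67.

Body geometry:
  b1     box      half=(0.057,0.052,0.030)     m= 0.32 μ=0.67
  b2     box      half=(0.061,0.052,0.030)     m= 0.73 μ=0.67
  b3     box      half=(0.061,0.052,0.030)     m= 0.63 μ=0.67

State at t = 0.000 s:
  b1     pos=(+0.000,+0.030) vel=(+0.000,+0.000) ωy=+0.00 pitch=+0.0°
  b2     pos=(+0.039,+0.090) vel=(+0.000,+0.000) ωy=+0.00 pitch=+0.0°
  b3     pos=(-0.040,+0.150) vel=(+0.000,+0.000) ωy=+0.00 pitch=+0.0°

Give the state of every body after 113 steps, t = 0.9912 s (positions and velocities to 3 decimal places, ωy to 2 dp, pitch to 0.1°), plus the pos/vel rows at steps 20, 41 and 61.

State at t = 0.9912 s:
  b1     pos=(+0.000,+0.030) vel=(+0.000,+0.000) ωy=+0.00 pitch=+0.0°
  b2     pos=(+0.040,+0.090) vel=(+0.000,+0.000) ωy=+0.00 pitch=+0.1°
  b3     pos=(-0.216,+0.030) vel=(+0.000,+0.000) ωy=+0.00 pitch=+180.0°

Key-timestep trajectory:
   step    t(s)  b1.x    b1.z    b1.vx   b1.vz   b2.x    b2.z    b2.vx   b2.vz   b3.x    b3.z    b3.vx   b3.vz 
     20  0.1754   +0.000  +0.030  +0.000  +0.000   +0.039  +0.090  +0.001  +0.001   -0.060  +0.120  -0.170  -0.535
     41  0.3596   +0.000  +0.030  +0.000  +0.000   +0.040  +0.090  +0.000  +0.000   -0.138  +0.067  -0.317  +0.091
     61  0.5351   +0.000  +0.030  +0.000  +0.000   +0.040  +0.090  +0.000  +0.000   -0.199  +0.049  -0.431  -0.383


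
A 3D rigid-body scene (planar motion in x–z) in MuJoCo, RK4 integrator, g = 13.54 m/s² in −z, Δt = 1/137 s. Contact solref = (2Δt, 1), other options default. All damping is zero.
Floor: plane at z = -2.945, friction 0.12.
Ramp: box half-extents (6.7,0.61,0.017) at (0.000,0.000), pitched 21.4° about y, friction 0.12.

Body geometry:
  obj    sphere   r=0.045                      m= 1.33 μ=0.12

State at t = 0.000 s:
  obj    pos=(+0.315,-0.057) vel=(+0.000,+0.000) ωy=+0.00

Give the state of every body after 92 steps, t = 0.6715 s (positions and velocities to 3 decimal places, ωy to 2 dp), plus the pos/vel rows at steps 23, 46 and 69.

State at t = 0.6715 s:
  obj    pos=(+1.056,-0.347) vel=(+2.207,-0.865) ωy=+52.63

Key-timestep trajectory:
   step    t(s)  obj.x    obj.z    obj.vx   obj.vz 
     23  0.1679   +0.361  -0.075  +0.552  -0.216
     46  0.3358   +0.500  -0.130  +1.104  -0.433
     69  0.5036   +0.732  -0.220  +1.655  -0.649


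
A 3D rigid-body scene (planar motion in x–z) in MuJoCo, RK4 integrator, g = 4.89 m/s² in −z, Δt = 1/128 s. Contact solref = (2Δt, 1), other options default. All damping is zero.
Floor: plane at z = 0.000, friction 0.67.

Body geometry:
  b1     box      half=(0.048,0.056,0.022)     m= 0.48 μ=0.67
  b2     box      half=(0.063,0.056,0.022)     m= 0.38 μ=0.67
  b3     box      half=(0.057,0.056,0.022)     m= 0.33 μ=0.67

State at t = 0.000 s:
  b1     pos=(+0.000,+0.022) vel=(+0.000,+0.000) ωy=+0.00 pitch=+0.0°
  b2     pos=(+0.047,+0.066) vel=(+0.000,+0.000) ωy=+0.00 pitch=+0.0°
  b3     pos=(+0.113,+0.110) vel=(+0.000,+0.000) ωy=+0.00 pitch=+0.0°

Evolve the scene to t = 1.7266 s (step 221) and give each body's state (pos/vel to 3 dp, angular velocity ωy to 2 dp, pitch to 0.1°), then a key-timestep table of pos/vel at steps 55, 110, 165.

State at t = 1.7266 s:
  b1     pos=(-0.001,+0.022) vel=(+0.000,+0.000) ωy=+0.00 pitch=+0.0°
  b2     pos=(+0.062,+0.060) vel=(+0.000,+0.000) ωy=-0.01 pitch=+44.9°
  b3     pos=(+0.143,+0.052) vel=(+0.000,+0.000) ωy=+0.00 pitch=+37.5°

Key-timestep trajectory:
   step    t(s)  b1.x    b1.z    b1.vx   b1.vz   b2.x    b2.z    b2.vx   b2.vz   b3.x    b3.z    b3.vx   b3.vz 
     55  0.4297   +0.000  +0.022  +0.000  +0.000   +0.063  +0.060  -0.001  +0.001   +0.143  +0.052  +0.001  +0.001
    110  0.8594   +0.000  +0.022  +0.000  +0.000   +0.062  +0.060  +0.000  +0.000   +0.143  +0.052  +0.000  +0.000
    165  1.2891   +0.000  +0.022  +0.000  +0.000   +0.062  +0.060  +0.000  +0.000   +0.143  +0.052  +0.000  +0.000


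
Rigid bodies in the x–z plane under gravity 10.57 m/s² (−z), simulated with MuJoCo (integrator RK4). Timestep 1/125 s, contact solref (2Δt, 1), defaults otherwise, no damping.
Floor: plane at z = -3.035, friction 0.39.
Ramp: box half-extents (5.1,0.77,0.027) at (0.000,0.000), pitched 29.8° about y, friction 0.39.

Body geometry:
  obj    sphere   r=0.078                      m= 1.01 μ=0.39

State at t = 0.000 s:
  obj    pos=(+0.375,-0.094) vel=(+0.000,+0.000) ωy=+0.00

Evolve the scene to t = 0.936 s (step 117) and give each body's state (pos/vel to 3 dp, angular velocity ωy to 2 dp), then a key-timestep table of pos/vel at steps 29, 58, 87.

State at t = 0.936 s:
  obj    pos=(+1.802,-0.911) vel=(+3.048,-1.745) ωy=+45.01

Key-timestep trajectory:
   step    t(s)  obj.x    obj.z    obj.vx   obj.vz 
     29  0.2320   +0.463  -0.144  +0.756  -0.433
     58  0.4640   +0.726  -0.295  +1.511  -0.865
     87  0.6960   +1.164  -0.546  +2.266  -1.298


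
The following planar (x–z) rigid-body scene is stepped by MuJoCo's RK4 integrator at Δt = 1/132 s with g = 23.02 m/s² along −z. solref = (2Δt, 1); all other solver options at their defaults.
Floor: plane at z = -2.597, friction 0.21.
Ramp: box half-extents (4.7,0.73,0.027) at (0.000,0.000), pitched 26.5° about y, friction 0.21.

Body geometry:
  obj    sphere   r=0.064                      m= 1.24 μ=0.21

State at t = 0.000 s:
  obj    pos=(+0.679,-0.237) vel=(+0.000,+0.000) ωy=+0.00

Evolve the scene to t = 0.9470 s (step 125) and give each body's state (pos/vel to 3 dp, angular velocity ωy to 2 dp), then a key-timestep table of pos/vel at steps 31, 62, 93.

State at t = 0.9470 s:
  obj    pos=(+3.624,-1.705) vel=(+6.218,-3.100) ωy=+108.52

Key-timestep trajectory:
   step    t(s)  obj.x    obj.z    obj.vx   obj.vz 
     31  0.2348   +0.860  -0.327  +1.543  -0.769
     62  0.4697   +1.404  -0.598  +3.085  -1.538
     93  0.7045   +2.309  -1.050  +4.627  -2.307


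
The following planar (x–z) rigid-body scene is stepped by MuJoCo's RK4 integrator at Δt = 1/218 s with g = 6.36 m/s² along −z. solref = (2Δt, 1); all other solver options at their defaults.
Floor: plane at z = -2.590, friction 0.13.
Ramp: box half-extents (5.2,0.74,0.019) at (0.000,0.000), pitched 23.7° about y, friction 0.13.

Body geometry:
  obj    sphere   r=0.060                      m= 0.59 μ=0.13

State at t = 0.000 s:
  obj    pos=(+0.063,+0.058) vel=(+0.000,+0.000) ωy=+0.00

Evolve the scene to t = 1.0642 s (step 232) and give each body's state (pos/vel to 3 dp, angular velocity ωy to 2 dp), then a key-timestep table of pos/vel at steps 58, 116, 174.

State at t = 1.0642 s:
  obj    pos=(+1.010,-0.357) vel=(+1.780,-0.781) ωy=+32.38

Key-timestep trajectory:
   step    t(s)  obj.x    obj.z    obj.vx   obj.vz 
     58  0.2661   +0.123  +0.032  +0.445  -0.195
    116  0.5321   +0.300  -0.045  +0.890  -0.391
    174  0.7982   +0.596  -0.175  +1.335  -0.586


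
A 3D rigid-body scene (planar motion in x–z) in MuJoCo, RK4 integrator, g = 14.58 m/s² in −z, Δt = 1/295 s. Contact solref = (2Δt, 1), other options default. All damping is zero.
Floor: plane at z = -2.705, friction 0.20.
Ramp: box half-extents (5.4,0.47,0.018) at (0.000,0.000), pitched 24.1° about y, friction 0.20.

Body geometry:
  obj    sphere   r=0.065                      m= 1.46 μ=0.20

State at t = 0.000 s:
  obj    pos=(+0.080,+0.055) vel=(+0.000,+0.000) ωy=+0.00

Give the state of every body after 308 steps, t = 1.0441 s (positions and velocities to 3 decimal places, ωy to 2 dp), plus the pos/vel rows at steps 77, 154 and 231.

State at t = 1.0441 s:
  obj    pos=(+2.196,-0.891) vel=(+4.053,-1.813) ωy=+68.30

Key-timestep trajectory:
   step    t(s)  obj.x    obj.z    obj.vx   obj.vz 
     77  0.2610   +0.212  -0.004  +1.013  -0.453
    154  0.5220   +0.609  -0.182  +2.027  -0.907
    231  0.7831   +1.270  -0.477  +3.040  -1.360


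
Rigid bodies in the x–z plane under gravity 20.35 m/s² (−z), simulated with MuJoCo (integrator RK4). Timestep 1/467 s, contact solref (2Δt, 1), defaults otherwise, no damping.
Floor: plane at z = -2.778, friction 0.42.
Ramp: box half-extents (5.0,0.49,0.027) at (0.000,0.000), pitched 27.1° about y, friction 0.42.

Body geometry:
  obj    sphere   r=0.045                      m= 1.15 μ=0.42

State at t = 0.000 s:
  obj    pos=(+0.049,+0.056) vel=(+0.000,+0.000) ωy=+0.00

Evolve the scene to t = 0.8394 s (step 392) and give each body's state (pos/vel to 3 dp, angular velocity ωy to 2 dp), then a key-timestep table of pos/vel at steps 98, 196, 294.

State at t = 0.8394 s:
  obj    pos=(+2.126,-1.007) vel=(+4.948,-2.532) ωy=+123.51

Key-timestep trajectory:
   step    t(s)  obj.x    obj.z    obj.vx   obj.vz 
     98  0.2099   +0.179  -0.011  +1.237  -0.633
    196  0.4197   +0.568  -0.210  +2.474  -1.266
    294  0.6296   +1.217  -0.542  +3.711  -1.899


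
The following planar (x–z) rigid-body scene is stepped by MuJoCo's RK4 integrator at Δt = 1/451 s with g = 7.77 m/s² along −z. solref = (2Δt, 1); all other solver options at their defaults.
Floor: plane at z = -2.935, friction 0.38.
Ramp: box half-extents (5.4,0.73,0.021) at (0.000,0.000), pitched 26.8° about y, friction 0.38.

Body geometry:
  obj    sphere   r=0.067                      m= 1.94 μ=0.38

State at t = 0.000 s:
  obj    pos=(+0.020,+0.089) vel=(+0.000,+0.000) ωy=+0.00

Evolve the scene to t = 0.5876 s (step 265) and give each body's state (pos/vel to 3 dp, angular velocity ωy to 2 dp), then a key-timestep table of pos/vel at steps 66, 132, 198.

State at t = 0.5876 s:
  obj    pos=(+0.405,-0.106) vel=(+1.312,-0.663) ωy=+21.94

Key-timestep trajectory:
   step    t(s)  obj.x    obj.z    obj.vx   obj.vz 
     66  0.1463   +0.044  +0.076  +0.327  -0.165
    132  0.2927   +0.116  +0.040  +0.654  -0.330
    198  0.4390   +0.235  -0.020  +0.981  -0.495


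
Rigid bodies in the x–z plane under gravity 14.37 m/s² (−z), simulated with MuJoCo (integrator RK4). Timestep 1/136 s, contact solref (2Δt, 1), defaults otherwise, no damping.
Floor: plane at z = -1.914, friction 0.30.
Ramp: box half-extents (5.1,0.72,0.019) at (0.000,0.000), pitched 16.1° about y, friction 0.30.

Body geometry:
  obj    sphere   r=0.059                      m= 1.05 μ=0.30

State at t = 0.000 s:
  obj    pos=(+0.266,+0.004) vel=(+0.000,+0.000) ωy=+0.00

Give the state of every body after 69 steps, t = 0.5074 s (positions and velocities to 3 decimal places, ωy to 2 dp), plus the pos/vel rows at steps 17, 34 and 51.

State at t = 0.5074 s:
  obj    pos=(+0.618,-0.097) vel=(+1.388,-0.401) ωy=+24.47

Key-timestep trajectory:
   step    t(s)  obj.x    obj.z    obj.vx   obj.vz 
     17  0.1250   +0.287  -0.002  +0.342  -0.099
     34  0.2500   +0.352  -0.020  +0.684  -0.197
     51  0.3750   +0.458  -0.051  +1.026  -0.296


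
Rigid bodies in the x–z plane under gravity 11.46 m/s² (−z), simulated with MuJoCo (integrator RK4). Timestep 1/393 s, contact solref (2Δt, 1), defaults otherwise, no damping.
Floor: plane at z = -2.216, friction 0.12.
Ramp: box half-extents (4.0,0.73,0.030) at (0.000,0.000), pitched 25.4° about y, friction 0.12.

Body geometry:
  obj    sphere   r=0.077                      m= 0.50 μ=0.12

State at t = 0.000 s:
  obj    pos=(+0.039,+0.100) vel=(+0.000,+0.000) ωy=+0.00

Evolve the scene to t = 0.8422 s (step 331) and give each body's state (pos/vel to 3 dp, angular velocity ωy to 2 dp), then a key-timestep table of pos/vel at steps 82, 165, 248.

State at t = 0.8422 s:
  obj    pos=(+1.216,-0.459) vel=(+2.794,-1.331) ωy=+33.95

Key-timestep trajectory:
   step    t(s)  obj.x    obj.z    obj.vx   obj.vz 
     82  0.2087   +0.111  +0.066  +0.695  -0.321
    165  0.4198   +0.331  -0.039  +1.393  -0.663
    248  0.6310   +0.700  -0.214  +2.093  -0.998


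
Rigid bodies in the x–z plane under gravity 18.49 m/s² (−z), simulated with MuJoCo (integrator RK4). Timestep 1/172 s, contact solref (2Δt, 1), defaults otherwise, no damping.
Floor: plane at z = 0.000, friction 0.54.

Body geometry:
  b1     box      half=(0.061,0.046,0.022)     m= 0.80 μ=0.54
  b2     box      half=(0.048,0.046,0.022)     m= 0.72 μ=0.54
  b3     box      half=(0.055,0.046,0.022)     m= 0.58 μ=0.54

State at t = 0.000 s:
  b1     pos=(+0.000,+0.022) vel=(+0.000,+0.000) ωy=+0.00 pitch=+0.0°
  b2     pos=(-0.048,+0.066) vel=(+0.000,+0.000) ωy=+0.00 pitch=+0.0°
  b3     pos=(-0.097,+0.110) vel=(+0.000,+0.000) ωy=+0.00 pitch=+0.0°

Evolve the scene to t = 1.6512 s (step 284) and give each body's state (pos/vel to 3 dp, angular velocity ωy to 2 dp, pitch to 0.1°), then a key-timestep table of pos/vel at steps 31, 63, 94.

State at t = 1.6512 s:
  b1     pos=(+0.000,+0.022) vel=(+0.000,+0.000) ωy=+0.00 pitch=+0.0°
  b2     pos=(-0.099,+0.048) vel=(+0.000,+0.000) ωy=+0.00 pitch=-90.0°
  b3     pos=(-0.260,+0.022) vel=(+0.000,+0.000) ωy=+0.00 pitch=+180.0°

Key-timestep trajectory:
   step    t(s)  b1.x    b1.z    b1.vx   b1.vz   b2.x    b2.z    b2.vx   b2.vz   b3.x    b3.z    b3.vx   b3.vz 
     31  0.1802   +0.000  +0.022  +0.001  +0.000   -0.075  +0.063  -0.384  -0.359   -0.141  +0.053  -0.106  +0.113
     63  0.3663   +0.000  +0.022  +0.000  +0.000   -0.103  +0.050  +0.163  -0.056   -0.191  +0.058  -0.205  +0.062
     94  0.5465   +0.000  +0.022  +0.000  +0.000   -0.098  +0.048  +0.051  +0.021   -0.223  +0.055  -0.343  -0.120


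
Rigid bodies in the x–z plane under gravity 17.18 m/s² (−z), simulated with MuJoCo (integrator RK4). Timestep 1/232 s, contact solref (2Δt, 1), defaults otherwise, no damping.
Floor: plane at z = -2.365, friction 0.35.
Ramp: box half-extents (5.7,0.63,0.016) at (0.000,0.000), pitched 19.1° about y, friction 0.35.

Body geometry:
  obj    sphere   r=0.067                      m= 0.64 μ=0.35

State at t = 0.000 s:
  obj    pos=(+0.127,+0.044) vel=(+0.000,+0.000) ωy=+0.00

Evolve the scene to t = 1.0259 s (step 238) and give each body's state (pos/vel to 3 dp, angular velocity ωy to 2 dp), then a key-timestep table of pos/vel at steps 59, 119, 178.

State at t = 1.0259 s:
  obj    pos=(+2.124,-0.648) vel=(+3.893,-1.348) ωy=+61.47

Key-timestep trajectory:
   step    t(s)  obj.x    obj.z    obj.vx   obj.vz 
     59  0.2543   +0.250  +0.001  +0.965  -0.334
    119  0.5129   +0.626  -0.129  +1.946  -0.674
    178  0.7672   +1.244  -0.343  +2.911  -1.008


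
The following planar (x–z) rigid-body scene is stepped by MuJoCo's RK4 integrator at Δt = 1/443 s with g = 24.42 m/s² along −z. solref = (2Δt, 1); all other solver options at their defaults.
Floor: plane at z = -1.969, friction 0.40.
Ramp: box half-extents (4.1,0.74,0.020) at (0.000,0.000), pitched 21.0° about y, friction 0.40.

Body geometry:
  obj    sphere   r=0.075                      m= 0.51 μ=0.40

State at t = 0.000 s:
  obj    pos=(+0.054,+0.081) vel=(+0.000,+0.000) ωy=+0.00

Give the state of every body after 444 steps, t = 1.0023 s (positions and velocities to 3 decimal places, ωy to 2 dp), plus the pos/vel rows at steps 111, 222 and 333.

State at t = 1.0023 s:
  obj    pos=(+2.985,-1.044) vel=(+5.849,-2.245) ωy=+83.53

Key-timestep trajectory:
   step    t(s)  obj.x    obj.z    obj.vx   obj.vz 
    111  0.2506   +0.237  +0.011  +1.462  -0.561
    222  0.5011   +0.787  -0.200  +2.925  -1.123
    333  0.7517   +1.703  -0.552  +4.387  -1.684


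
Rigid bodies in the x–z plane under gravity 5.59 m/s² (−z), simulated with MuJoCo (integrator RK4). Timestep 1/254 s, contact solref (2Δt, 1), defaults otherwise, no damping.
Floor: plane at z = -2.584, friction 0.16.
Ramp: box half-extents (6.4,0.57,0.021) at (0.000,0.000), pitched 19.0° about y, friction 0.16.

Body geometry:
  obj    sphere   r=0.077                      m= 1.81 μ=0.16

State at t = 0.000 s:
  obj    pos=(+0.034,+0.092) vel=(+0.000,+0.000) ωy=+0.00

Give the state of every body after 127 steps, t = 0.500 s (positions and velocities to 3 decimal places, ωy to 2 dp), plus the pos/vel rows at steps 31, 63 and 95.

State at t = 0.500 s:
  obj    pos=(+0.188,+0.039) vel=(+0.615,-0.212) ωy=+8.44

Key-timestep trajectory:
   step    t(s)  obj.x    obj.z    obj.vx   obj.vz 
     31  0.1220   +0.043  +0.089  +0.150  -0.052
     63  0.2480   +0.072  +0.079  +0.305  -0.105
     95  0.3740   +0.120  +0.062  +0.460  -0.158


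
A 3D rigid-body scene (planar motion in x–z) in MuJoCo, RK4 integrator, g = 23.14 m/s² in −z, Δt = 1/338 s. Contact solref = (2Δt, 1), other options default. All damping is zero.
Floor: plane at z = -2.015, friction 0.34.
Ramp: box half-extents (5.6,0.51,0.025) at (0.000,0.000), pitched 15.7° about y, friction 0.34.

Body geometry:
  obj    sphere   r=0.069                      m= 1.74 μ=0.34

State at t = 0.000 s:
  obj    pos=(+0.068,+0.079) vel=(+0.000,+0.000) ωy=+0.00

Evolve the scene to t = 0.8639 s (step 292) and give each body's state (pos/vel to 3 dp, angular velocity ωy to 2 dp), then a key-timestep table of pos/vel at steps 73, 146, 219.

State at t = 0.8639 s:
  obj    pos=(+1.675,-0.373) vel=(+3.720,-1.046) ωy=+55.99

Key-timestep trajectory:
   step    t(s)  obj.x    obj.z    obj.vx   obj.vz 
     73  0.2160   +0.168  +0.050  +0.930  -0.261
    146  0.4320   +0.470  -0.034  +1.860  -0.523
    219  0.6479   +0.972  -0.176  +2.790  -0.784


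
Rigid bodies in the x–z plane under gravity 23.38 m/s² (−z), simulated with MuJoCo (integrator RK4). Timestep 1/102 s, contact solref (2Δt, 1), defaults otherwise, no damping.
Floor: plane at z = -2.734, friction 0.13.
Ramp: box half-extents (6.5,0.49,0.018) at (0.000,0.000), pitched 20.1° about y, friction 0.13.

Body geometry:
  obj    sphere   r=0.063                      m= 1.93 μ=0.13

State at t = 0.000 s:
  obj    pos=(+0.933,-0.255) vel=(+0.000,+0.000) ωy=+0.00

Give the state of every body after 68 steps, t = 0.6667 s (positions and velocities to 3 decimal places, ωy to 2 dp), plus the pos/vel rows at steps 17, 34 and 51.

State at t = 0.6667 s:
  obj    pos=(+2.131,-0.694) vel=(+3.594,-1.315) ωy=+60.67

Key-timestep trajectory:
   step    t(s)  obj.x    obj.z    obj.vx   obj.vz 
     17  0.1667   +1.008  -0.283  +0.899  -0.329
     34  0.3333   +1.233  -0.365  +1.797  -0.658
     51  0.5000   +1.607  -0.502  +2.695  -0.986


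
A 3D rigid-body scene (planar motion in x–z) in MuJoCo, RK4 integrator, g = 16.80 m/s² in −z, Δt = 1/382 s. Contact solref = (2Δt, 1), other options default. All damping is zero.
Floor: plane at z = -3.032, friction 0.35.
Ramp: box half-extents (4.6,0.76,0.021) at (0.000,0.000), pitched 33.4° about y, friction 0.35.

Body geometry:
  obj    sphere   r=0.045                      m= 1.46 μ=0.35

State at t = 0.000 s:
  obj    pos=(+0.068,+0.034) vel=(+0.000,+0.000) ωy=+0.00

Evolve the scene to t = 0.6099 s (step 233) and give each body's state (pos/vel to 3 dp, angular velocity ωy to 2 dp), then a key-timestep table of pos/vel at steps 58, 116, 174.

State at t = 0.6099 s:
  obj    pos=(+1.094,-0.642) vel=(+3.364,-2.218) ωy=+89.52

Key-timestep trajectory:
   step    t(s)  obj.x    obj.z    obj.vx   obj.vz 
     58  0.1518   +0.132  -0.008  +0.838  -0.552
    116  0.3037   +0.322  -0.134  +1.675  -1.104
    174  0.4555   +0.640  -0.343  +2.512  -1.656


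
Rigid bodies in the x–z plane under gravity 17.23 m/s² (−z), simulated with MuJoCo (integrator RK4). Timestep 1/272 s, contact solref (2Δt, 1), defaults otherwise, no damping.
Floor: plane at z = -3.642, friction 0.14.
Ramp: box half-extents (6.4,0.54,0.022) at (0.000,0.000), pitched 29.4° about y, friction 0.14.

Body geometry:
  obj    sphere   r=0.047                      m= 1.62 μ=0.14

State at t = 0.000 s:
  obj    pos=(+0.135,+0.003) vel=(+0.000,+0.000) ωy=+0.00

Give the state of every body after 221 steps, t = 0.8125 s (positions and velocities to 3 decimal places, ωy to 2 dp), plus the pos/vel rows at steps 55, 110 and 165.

State at t = 0.8125 s:
  obj    pos=(+1.963,-1.027) vel=(+4.502,-2.530) ωy=+90.83

Key-timestep trajectory:
   step    t(s)  obj.x    obj.z    obj.vx   obj.vz 
     55  0.2022   +0.248  -0.061  +1.120  -0.630
    110  0.4044   +0.588  -0.252  +2.242  -1.256
    165  0.6066   +1.154  -0.571  +3.358  -1.897


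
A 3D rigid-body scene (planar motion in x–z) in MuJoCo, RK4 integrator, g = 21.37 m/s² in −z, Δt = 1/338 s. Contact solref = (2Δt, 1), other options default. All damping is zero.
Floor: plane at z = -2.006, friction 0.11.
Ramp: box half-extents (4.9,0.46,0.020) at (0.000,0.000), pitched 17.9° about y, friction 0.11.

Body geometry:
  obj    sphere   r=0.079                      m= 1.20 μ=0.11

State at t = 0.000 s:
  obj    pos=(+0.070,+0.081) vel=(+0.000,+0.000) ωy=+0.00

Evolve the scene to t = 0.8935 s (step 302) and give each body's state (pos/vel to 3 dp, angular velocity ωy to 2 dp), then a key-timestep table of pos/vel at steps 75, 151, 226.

State at t = 0.8935 s:
  obj    pos=(+1.852,-0.494) vel=(+3.989,-1.288) ωy=+53.05

Key-timestep trajectory:
   step    t(s)  obj.x    obj.z    obj.vx   obj.vz 
     75  0.2219   +0.180  +0.046  +0.991  -0.320
    151  0.4467   +0.516  -0.063  +1.995  -0.644
    226  0.6686   +1.068  -0.241  +2.985  -0.964


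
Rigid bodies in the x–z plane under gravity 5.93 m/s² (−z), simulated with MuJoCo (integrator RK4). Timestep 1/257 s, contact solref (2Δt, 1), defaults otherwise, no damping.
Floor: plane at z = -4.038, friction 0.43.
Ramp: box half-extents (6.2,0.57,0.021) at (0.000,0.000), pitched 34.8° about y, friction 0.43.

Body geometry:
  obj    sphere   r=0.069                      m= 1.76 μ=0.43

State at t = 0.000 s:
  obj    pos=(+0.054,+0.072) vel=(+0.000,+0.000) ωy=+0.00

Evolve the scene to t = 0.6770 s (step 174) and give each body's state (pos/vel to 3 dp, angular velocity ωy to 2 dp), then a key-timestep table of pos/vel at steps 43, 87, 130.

State at t = 0.6770 s:
  obj    pos=(+0.509,-0.244) vel=(+1.344,-0.934) ωy=+23.72

Key-timestep trajectory:
   step    t(s)  obj.x    obj.z    obj.vx   obj.vz 
     43  0.1673   +0.082  +0.053  +0.332  -0.231
     87  0.3385   +0.168  -0.007  +0.672  -0.467
    130  0.5058   +0.308  -0.104  +1.004  -0.698


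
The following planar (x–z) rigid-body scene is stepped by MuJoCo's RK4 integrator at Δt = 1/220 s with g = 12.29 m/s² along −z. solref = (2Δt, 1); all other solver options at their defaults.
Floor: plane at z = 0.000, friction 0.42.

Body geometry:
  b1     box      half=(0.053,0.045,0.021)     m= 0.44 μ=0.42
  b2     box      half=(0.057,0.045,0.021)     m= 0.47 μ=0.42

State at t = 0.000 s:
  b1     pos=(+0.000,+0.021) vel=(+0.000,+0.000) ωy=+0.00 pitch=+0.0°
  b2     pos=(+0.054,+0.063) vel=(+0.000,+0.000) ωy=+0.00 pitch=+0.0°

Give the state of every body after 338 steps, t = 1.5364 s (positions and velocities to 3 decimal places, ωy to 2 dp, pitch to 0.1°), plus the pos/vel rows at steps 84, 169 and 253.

State at t = 1.5364 s:
  b1     pos=(-0.001,+0.021) vel=(+0.000,+0.000) ωy=+0.00 pitch=+0.0°
  b2     pos=(+0.071,+0.054) vel=(+0.000,-0.001) ωy=-0.02 pitch=+41.8°

Key-timestep trajectory:
   step    t(s)  b1.x    b1.z    b1.vx   b1.vz   b2.x    b2.z    b2.vx   b2.vz 
     84  0.3818   +0.000  +0.021  +0.000  +0.000   +0.074  +0.057  -0.082  -0.029
    169  0.7682   -0.001  +0.021  +0.000  +0.000   +0.070  +0.054  +0.000  -0.001
    253  1.1500   -0.001  +0.021  +0.000  +0.000   +0.071  +0.054  +0.000  -0.001


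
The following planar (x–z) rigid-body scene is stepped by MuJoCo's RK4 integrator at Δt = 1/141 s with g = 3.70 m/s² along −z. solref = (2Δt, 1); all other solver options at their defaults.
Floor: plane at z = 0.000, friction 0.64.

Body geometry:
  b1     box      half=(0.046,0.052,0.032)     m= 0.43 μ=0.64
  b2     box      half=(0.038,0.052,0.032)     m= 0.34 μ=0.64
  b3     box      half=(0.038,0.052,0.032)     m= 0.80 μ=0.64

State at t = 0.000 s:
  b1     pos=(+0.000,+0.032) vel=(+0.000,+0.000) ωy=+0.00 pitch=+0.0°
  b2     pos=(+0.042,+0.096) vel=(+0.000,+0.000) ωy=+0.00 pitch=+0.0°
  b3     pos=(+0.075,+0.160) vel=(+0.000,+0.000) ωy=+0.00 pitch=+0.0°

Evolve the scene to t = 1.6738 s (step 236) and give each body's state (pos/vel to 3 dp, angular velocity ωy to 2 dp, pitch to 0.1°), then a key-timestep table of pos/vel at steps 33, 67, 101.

State at t = 1.6738 s:
  b1     pos=(+0.000,+0.032) vel=(+0.000,+0.000) ωy=+0.00 pitch=+0.0°
  b2     pos=(+0.084,+0.038) vel=(+0.000,+0.000) ωy=+0.00 pitch=+90.0°
  b3     pos=(+0.249,+0.032) vel=(+0.000,+0.000) ωy=+0.00 pitch=+180.0°

Key-timestep trajectory:
   step    t(s)  b1.x    b1.z    b1.vx   b1.vz   b2.x    b2.z    b2.vx   b2.vz   b3.x    b3.z    b3.vx   b3.vz 
     33  0.2340   +0.000  +0.032  -0.001  +0.000   +0.051  +0.096  +0.084  -0.012   +0.100  +0.148  +0.228  -0.150
     67  0.4752   +0.000  +0.032  +0.000  +0.000   +0.085  +0.055  +0.168  -0.506   +0.173  +0.039  +0.495  -0.229
    101  0.7163   +0.000  +0.032  +0.000  +0.000   +0.084  +0.038  +0.000  +0.001   +0.220  +0.049  +0.172  -0.032


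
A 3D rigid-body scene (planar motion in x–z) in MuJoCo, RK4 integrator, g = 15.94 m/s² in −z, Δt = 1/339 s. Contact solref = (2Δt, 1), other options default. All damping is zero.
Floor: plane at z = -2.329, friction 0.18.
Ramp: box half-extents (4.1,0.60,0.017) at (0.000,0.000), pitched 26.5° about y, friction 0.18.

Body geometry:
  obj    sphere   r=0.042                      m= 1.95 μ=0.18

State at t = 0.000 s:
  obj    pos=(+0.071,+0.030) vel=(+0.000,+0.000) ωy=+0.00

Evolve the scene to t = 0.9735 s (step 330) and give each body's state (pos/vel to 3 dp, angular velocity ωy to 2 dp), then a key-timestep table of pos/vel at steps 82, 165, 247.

State at t = 0.9735 s:
  obj    pos=(+2.226,-1.044) vel=(+4.426,-2.207) ωy=+117.73

Key-timestep trajectory:
   step    t(s)  obj.x    obj.z    obj.vx   obj.vz 
     82  0.2419   +0.204  -0.036  +1.100  -0.548
    165  0.4867   +0.610  -0.238  +2.213  -1.103
    247  0.7286   +1.278  -0.571  +3.313  -1.652


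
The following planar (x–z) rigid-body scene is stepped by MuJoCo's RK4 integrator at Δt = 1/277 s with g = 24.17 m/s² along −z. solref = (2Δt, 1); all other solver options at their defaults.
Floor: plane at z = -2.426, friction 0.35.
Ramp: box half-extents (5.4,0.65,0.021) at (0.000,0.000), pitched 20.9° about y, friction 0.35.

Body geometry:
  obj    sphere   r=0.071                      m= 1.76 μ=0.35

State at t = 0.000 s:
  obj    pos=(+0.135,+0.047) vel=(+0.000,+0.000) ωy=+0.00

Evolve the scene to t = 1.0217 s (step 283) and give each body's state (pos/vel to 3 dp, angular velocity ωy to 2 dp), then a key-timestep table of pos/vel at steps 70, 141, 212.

State at t = 1.0217 s:
  obj    pos=(+3.138,-1.100) vel=(+5.878,-2.245) ωy=+88.61

Key-timestep trajectory:
   step    t(s)  obj.x    obj.z    obj.vx   obj.vz 
     70  0.2527   +0.319  -0.023  +1.454  -0.555
    141  0.5090   +0.880  -0.238  +2.929  -1.118
    212  0.7653   +1.820  -0.597  +4.404  -1.682


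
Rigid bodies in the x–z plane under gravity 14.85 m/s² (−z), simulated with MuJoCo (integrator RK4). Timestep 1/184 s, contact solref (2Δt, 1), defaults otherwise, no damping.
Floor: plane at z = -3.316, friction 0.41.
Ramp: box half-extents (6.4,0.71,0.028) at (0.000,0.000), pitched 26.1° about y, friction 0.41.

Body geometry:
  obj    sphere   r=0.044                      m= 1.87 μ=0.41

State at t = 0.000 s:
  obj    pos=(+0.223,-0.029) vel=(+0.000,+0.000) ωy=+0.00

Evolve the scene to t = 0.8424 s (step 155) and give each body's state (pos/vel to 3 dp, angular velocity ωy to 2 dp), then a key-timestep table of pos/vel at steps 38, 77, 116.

State at t = 0.8424 s:
  obj    pos=(+1.710,-0.758) vel=(+3.530,-1.729) ωy=+89.33

Key-timestep trajectory:
   step    t(s)  obj.x    obj.z    obj.vx   obj.vz 
     38  0.2065   +0.312  -0.073  +0.866  -0.424
     77  0.4185   +0.590  -0.209  +1.754  -0.859
    116  0.6304   +1.056  -0.437  +2.642  -1.294


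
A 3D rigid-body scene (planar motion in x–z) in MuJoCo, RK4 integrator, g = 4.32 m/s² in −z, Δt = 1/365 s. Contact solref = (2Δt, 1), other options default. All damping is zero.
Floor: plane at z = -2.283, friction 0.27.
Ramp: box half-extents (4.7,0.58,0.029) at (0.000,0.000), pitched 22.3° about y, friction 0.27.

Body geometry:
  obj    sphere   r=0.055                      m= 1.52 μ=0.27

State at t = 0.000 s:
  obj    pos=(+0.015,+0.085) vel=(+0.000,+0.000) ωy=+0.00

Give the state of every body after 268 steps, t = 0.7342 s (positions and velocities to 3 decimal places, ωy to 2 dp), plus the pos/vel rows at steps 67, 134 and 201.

State at t = 0.7342 s:
  obj    pos=(+0.307,-0.035) vel=(+0.795,-0.326) ωy=+15.63

Key-timestep trajectory:
   step    t(s)  obj.x    obj.z    obj.vx   obj.vz 
     67  0.1836   +0.033  +0.077  +0.199  -0.082
    134  0.3671   +0.088  +0.055  +0.398  -0.163
    201  0.5507   +0.179  +0.017  +0.597  -0.245


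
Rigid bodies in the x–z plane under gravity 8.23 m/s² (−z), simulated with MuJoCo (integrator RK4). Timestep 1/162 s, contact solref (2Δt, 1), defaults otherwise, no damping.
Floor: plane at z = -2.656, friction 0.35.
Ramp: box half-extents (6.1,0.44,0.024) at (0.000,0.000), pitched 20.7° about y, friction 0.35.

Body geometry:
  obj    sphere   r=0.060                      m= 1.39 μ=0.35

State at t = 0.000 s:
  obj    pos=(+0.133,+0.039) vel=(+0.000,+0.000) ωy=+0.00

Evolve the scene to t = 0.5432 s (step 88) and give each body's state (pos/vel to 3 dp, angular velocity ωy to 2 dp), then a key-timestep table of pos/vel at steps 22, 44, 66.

State at t = 0.5432 s:
  obj    pos=(+0.420,-0.069) vel=(+1.056,-0.399) ωy=+18.80

Key-timestep trajectory:
   step    t(s)  obj.x    obj.z    obj.vx   obj.vz 
     22  0.1358   +0.151  +0.033  +0.264  -0.100
     44  0.2716   +0.205  +0.012  +0.528  -0.200
     66  0.4074   +0.295  -0.022  +0.792  -0.299


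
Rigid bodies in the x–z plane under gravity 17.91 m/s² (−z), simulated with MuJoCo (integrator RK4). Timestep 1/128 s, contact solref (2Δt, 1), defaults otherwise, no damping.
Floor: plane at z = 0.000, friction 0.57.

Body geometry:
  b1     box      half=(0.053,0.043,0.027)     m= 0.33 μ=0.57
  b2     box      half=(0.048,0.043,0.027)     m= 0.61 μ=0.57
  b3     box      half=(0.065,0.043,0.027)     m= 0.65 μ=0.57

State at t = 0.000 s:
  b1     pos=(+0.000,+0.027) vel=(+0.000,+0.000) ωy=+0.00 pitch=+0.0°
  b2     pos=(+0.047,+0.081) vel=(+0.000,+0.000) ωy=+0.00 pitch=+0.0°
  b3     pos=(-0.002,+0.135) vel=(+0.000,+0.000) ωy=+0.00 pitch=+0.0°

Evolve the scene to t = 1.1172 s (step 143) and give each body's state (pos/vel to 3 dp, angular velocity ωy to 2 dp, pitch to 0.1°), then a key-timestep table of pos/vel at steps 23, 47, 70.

State at t = 1.1172 s:
  b1     pos=(+0.000,+0.027) vel=(+0.000,+0.000) ωy=+0.00 pitch=+0.0°
  b2     pos=(+0.048,+0.081) vel=(+0.000,+0.000) ωy=+0.00 pitch=+0.2°
  b3     pos=(-0.149,+0.027) vel=(+0.000,+0.000) ωy=+0.00 pitch=+180.0°

Key-timestep trajectory:
   step    t(s)  b1.x    b1.z    b1.vx   b1.vz   b2.x    b2.z    b2.vx   b2.vz   b3.x    b3.z    b3.vx   b3.vz 
     23  0.1797   +0.000  +0.027  +0.001  +0.000   +0.047  +0.081  +0.001  +0.001   -0.008  +0.134  -0.093  -0.023
     47  0.3672   +0.000  +0.027  +0.000  +0.000   +0.047  +0.081  +0.001  +0.000   -0.044  +0.124  -0.204  -0.007
     70  0.5469   +0.000  +0.027  +0.000  +0.000   +0.048  +0.081  +0.001  +0.000   -0.118  +0.076  -0.593  -1.082


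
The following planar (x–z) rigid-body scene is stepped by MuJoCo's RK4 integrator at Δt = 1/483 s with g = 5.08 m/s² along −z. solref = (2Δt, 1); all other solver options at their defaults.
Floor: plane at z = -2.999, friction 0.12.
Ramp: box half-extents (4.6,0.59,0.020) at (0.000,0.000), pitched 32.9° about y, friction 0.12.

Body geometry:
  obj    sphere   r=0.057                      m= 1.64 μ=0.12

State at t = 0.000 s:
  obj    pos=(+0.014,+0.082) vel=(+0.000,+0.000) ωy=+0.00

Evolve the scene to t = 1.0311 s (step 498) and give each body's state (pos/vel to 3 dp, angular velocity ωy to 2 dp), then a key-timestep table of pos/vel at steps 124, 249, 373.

State at t = 1.0311 s:
  obj    pos=(+1.021,-0.569) vel=(+1.953,-1.254) ωy=+22.97

Key-timestep trajectory:
   step    t(s)  obj.x    obj.z    obj.vx   obj.vz 
    124  0.2567   +0.077  +0.042  +0.489  -0.314
    249  0.5155   +0.267  -0.081  +0.976  -0.634
    373  0.7723   +0.580  -0.284  +1.474  -0.919


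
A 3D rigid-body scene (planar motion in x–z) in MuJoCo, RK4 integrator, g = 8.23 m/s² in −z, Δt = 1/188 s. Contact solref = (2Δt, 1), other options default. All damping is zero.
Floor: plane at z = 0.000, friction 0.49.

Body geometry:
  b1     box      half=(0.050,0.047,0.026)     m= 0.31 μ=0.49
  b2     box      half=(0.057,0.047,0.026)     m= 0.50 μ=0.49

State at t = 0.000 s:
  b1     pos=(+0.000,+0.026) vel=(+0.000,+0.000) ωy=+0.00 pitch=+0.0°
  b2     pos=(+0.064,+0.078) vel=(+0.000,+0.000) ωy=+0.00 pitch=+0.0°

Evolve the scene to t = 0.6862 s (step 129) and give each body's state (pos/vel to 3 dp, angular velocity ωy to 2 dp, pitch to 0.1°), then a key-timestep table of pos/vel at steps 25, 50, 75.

State at t = 0.6862 s:
  b1     pos=(-0.001,+0.026) vel=(+0.000,+0.000) ωy=+0.00 pitch=+0.0°
  b2     pos=(+0.078,+0.059) vel=(+0.000,+0.000) ωy=-0.01 pitch=+46.5°

Key-timestep trajectory:
   step    t(s)  b1.x    b1.z    b1.vx   b1.vz   b2.x    b2.z    b2.vx   b2.vz 
     25  0.1330   +0.000  +0.026  +0.000  +0.000   +0.075  +0.067  +0.150  -0.234
     50  0.2660   +0.000  +0.026  +0.000  +0.000   +0.090  +0.062  +0.039  +0.006
     75  0.3989   +0.000  +0.026  +0.000  +0.000   +0.087  +0.061  -0.084  -0.017


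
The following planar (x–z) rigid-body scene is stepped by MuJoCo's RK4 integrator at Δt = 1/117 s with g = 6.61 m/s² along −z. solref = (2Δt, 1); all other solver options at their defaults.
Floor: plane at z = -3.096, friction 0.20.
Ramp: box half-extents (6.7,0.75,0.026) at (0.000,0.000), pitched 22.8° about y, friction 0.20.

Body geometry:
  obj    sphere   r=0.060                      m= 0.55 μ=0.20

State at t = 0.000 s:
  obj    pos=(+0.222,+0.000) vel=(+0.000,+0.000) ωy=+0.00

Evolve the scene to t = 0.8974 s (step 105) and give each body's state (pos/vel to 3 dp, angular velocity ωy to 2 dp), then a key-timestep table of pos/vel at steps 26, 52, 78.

State at t = 0.8974 s:
  obj    pos=(+0.901,-0.286) vel=(+1.514,-0.636) ωy=+27.35

Key-timestep trajectory:
   step    t(s)  obj.x    obj.z    obj.vx   obj.vz 
     26  0.2222   +0.264  -0.018  +0.375  -0.158
     52  0.4444   +0.389  -0.070  +0.750  -0.315
     78  0.6667   +0.597  -0.158  +1.125  -0.473


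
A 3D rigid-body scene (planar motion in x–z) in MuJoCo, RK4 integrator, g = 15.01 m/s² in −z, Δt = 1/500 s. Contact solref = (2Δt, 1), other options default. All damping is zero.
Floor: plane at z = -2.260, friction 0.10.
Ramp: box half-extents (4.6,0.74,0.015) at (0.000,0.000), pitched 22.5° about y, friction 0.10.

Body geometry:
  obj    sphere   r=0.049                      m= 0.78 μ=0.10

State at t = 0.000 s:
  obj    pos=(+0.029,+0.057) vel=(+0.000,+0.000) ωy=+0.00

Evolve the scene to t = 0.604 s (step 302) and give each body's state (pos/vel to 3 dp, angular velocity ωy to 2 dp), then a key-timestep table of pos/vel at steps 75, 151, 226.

State at t = 0.604 s:
  obj    pos=(+0.764,-0.247) vel=(+2.437,-0.995) ωy=+42.72

Key-timestep trajectory:
   step    t(s)  obj.x    obj.z    obj.vx   obj.vz 
     75  0.1500   +0.075  +0.038  +0.605  -0.251
    151  0.3020   +0.213  -0.019  +1.217  -0.503
    226  0.4520   +0.441  -0.113  +1.821  -0.753
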